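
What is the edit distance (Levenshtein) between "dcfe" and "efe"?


Computing edit distance: "dcfe" -> "efe"
DP table:
           e    f    e
      0    1    2    3
  d   1    1    2    3
  c   2    2    2    3
  f   3    3    2    3
  e   4    3    3    2
Edit distance = dp[4][3] = 2

2


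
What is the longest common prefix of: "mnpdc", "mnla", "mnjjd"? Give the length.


Words: mnpdc, mnla, mnjjd
  Position 0: all 'm' => match
  Position 1: all 'n' => match
  Position 2: ('p', 'l', 'j') => mismatch, stop
LCP = "mn" (length 2)

2


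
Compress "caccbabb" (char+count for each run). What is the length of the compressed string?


Input: caccbabb
Runs:
  'c' x 1 => "c1"
  'a' x 1 => "a1"
  'c' x 2 => "c2"
  'b' x 1 => "b1"
  'a' x 1 => "a1"
  'b' x 2 => "b2"
Compressed: "c1a1c2b1a1b2"
Compressed length: 12

12


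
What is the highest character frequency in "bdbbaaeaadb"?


Input: bdbbaaeaadb
Character counts:
  'a': 4
  'b': 4
  'd': 2
  'e': 1
Maximum frequency: 4

4


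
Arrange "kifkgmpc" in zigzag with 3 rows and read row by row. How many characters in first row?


Zigzag "kifkgmpc" into 3 rows:
Placing characters:
  'k' => row 0
  'i' => row 1
  'f' => row 2
  'k' => row 1
  'g' => row 0
  'm' => row 1
  'p' => row 2
  'c' => row 1
Rows:
  Row 0: "kg"
  Row 1: "ikmc"
  Row 2: "fp"
First row length: 2

2


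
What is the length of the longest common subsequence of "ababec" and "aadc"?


LCS of "ababec" and "aadc"
DP table:
           a    a    d    c
      0    0    0    0    0
  a   0    1    1    1    1
  b   0    1    1    1    1
  a   0    1    2    2    2
  b   0    1    2    2    2
  e   0    1    2    2    2
  c   0    1    2    2    3
LCS length = dp[6][4] = 3

3


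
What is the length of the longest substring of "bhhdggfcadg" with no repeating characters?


Input: "bhhdggfcadg"
Sliding window (track last position of each char):
  Position 0 ('b'): window [0,0] length 1 -- new best
  Position 1 ('h'): window [0,1] length 2 -- new best
  Position 2 ('h'): repeat (last at 1), move window start to 2
  Position 2 ('h'): window [2,2] length 1
  Position 3 ('d'): window [2,3] length 2
  Position 4 ('g'): window [2,4] length 3 -- new best
  Position 5 ('g'): repeat (last at 4), move window start to 5
  Position 5 ('g'): window [5,5] length 1
  Position 6 ('f'): window [5,6] length 2
  Position 7 ('c'): window [5,7] length 3
  Position 8 ('a'): window [5,8] length 4 -- new best
  Position 9 ('d'): window [5,9] length 5 -- new best
  Position 10 ('g'): repeat (last at 5), move window start to 6
  Position 10 ('g'): window [6,10] length 5
Longest substring with no repeats: "gfcad" with length 5

5


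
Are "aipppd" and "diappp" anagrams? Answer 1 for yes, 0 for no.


Strings: "aipppd", "diappp"
Sorted first:  adippp
Sorted second: adippp
Sorted forms match => anagrams

1


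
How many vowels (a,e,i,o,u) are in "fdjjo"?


Input: fdjjo
Checking each character:
  'f' at position 0: consonant
  'd' at position 1: consonant
  'j' at position 2: consonant
  'j' at position 3: consonant
  'o' at position 4: vowel (running total: 1)
Total vowels: 1

1


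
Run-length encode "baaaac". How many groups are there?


Input: baaaac
Scanning for consecutive runs:
  Group 1: 'b' x 1 (positions 0-0)
  Group 2: 'a' x 4 (positions 1-4)
  Group 3: 'c' x 1 (positions 5-5)
Total groups: 3

3


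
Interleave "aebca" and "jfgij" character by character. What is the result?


Interleaving "aebca" and "jfgij":
  Position 0: 'a' from first, 'j' from second => "aj"
  Position 1: 'e' from first, 'f' from second => "ef"
  Position 2: 'b' from first, 'g' from second => "bg"
  Position 3: 'c' from first, 'i' from second => "ci"
  Position 4: 'a' from first, 'j' from second => "aj"
Result: ajefbgciaj

ajefbgciaj


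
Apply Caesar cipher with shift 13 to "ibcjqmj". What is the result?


Caesar cipher: shift "ibcjqmj" by 13
  'i' (pos 8) + 13 = pos 21 = 'v'
  'b' (pos 1) + 13 = pos 14 = 'o'
  'c' (pos 2) + 13 = pos 15 = 'p'
  'j' (pos 9) + 13 = pos 22 = 'w'
  'q' (pos 16) + 13 = pos 3 = 'd'
  'm' (pos 12) + 13 = pos 25 = 'z'
  'j' (pos 9) + 13 = pos 22 = 'w'
Result: vopwdzw

vopwdzw


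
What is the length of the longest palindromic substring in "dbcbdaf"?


Input: "dbcbdaf"
Checking substrings for palindromes:
  [0:5] "dbcbd" (len 5) => palindrome
  [1:4] "bcb" (len 3) => palindrome
Longest palindromic substring: "dbcbd" with length 5

5


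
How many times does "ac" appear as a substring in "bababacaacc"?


Searching for "ac" in "bababacaacc"
Scanning each position:
  Position 0: "ba" => no
  Position 1: "ab" => no
  Position 2: "ba" => no
  Position 3: "ab" => no
  Position 4: "ba" => no
  Position 5: "ac" => MATCH
  Position 6: "ca" => no
  Position 7: "aa" => no
  Position 8: "ac" => MATCH
  Position 9: "cc" => no
Total occurrences: 2

2


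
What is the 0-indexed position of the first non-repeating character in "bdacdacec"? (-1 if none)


Input: bdacdacec
Character frequencies:
  'a': 2
  'b': 1
  'c': 3
  'd': 2
  'e': 1
Scanning left to right for freq == 1:
  Position 0 ('b'): unique! => answer = 0

0


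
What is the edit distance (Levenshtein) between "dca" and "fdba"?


Computing edit distance: "dca" -> "fdba"
DP table:
           f    d    b    a
      0    1    2    3    4
  d   1    1    1    2    3
  c   2    2    2    2    3
  a   3    3    3    3    2
Edit distance = dp[3][4] = 2

2


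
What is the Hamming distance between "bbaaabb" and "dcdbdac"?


Comparing "bbaaabb" and "dcdbdac" position by position:
  Position 0: 'b' vs 'd' => differ
  Position 1: 'b' vs 'c' => differ
  Position 2: 'a' vs 'd' => differ
  Position 3: 'a' vs 'b' => differ
  Position 4: 'a' vs 'd' => differ
  Position 5: 'b' vs 'a' => differ
  Position 6: 'b' vs 'c' => differ
Total differences (Hamming distance): 7

7


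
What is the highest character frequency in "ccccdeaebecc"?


Input: ccccdeaebecc
Character counts:
  'a': 1
  'b': 1
  'c': 6
  'd': 1
  'e': 3
Maximum frequency: 6

6


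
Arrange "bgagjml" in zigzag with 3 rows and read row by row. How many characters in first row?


Zigzag "bgagjml" into 3 rows:
Placing characters:
  'b' => row 0
  'g' => row 1
  'a' => row 2
  'g' => row 1
  'j' => row 0
  'm' => row 1
  'l' => row 2
Rows:
  Row 0: "bj"
  Row 1: "ggm"
  Row 2: "al"
First row length: 2

2


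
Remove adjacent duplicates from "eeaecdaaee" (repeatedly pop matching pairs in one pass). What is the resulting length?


Input: eeaecdaaee
Stack-based adjacent duplicate removal:
  Read 'e': push. Stack: e
  Read 'e': matches stack top 'e' => pop. Stack: (empty)
  Read 'a': push. Stack: a
  Read 'e': push. Stack: ae
  Read 'c': push. Stack: aec
  Read 'd': push. Stack: aecd
  Read 'a': push. Stack: aecda
  Read 'a': matches stack top 'a' => pop. Stack: aecd
  Read 'e': push. Stack: aecde
  Read 'e': matches stack top 'e' => pop. Stack: aecd
Final stack: "aecd" (length 4)

4


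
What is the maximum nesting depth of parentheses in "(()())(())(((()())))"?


Input: "(()())(())(((()())))"
Tracking depth:
  Position 0 '(': depth becomes 1
  Position 1 '(': depth becomes 2
  Position 2 ')': depth becomes 1
  Position 3 '(': depth becomes 2
  Position 4 ')': depth becomes 1
  Position 5 ')': depth becomes 0
  Position 6 '(': depth becomes 1
  Position 7 '(': depth becomes 2
  Position 8 ')': depth becomes 1
  Position 9 ')': depth becomes 0
  Position 10 '(': depth becomes 1
  Position 11 '(': depth becomes 2
  Position 12 '(': depth becomes 3
  Position 13 '(': depth becomes 4
  Position 14 ')': depth becomes 3
  Position 15 '(': depth becomes 4
  Position 16 ')': depth becomes 3
  Position 17 ')': depth becomes 2
  Position 18 ')': depth becomes 1
  Position 19 ')': depth becomes 0
Maximum depth reached: 4

4


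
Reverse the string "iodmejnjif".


Input: iodmejnjif
Reading characters right to left:
  Position 9: 'f'
  Position 8: 'i'
  Position 7: 'j'
  Position 6: 'n'
  Position 5: 'j'
  Position 4: 'e'
  Position 3: 'm'
  Position 2: 'd'
  Position 1: 'o'
  Position 0: 'i'
Reversed: fijnjemdoi

fijnjemdoi


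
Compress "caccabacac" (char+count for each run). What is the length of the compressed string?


Input: caccabacac
Runs:
  'c' x 1 => "c1"
  'a' x 1 => "a1"
  'c' x 2 => "c2"
  'a' x 1 => "a1"
  'b' x 1 => "b1"
  'a' x 1 => "a1"
  'c' x 1 => "c1"
  'a' x 1 => "a1"
  'c' x 1 => "c1"
Compressed: "c1a1c2a1b1a1c1a1c1"
Compressed length: 18

18


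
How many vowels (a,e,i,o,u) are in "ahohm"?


Input: ahohm
Checking each character:
  'a' at position 0: vowel (running total: 1)
  'h' at position 1: consonant
  'o' at position 2: vowel (running total: 2)
  'h' at position 3: consonant
  'm' at position 4: consonant
Total vowels: 2

2


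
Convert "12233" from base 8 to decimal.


Input: "12233" in base 8
Positional expansion:
  Digit '1' (value 1) x 8^4 = 4096
  Digit '2' (value 2) x 8^3 = 1024
  Digit '2' (value 2) x 8^2 = 128
  Digit '3' (value 3) x 8^1 = 24
  Digit '3' (value 3) x 8^0 = 3
Sum = 5275

5275


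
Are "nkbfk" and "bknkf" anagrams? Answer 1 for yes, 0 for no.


Strings: "nkbfk", "bknkf"
Sorted first:  bfkkn
Sorted second: bfkkn
Sorted forms match => anagrams

1


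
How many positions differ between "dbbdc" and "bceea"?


Comparing "dbbdc" and "bceea" position by position:
  Position 0: 'd' vs 'b' => DIFFER
  Position 1: 'b' vs 'c' => DIFFER
  Position 2: 'b' vs 'e' => DIFFER
  Position 3: 'd' vs 'e' => DIFFER
  Position 4: 'c' vs 'a' => DIFFER
Positions that differ: 5

5


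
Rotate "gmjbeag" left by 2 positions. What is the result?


Input: "gmjbeag", rotate left by 2
First 2 characters: "gm"
Remaining characters: "jbeag"
Concatenate remaining + first: "jbeag" + "gm" = "jbeaggm"

jbeaggm


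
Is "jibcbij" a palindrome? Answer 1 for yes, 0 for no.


Input: jibcbij
Reversed: jibcbij
  Compare pos 0 ('j') with pos 6 ('j'): match
  Compare pos 1 ('i') with pos 5 ('i'): match
  Compare pos 2 ('b') with pos 4 ('b'): match
Result: palindrome

1


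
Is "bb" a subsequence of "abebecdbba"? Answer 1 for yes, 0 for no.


Check if "bb" is a subsequence of "abebecdbba"
Greedy scan:
  Position 0 ('a'): no match needed
  Position 1 ('b'): matches sub[0] = 'b'
  Position 2 ('e'): no match needed
  Position 3 ('b'): matches sub[1] = 'b'
  Position 4 ('e'): no match needed
  Position 5 ('c'): no match needed
  Position 6 ('d'): no match needed
  Position 7 ('b'): no match needed
  Position 8 ('b'): no match needed
  Position 9 ('a'): no match needed
All 2 characters matched => is a subsequence

1


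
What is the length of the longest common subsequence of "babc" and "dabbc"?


LCS of "babc" and "dabbc"
DP table:
           d    a    b    b    c
      0    0    0    0    0    0
  b   0    0    0    1    1    1
  a   0    0    1    1    1    1
  b   0    0    1    2    2    2
  c   0    0    1    2    2    3
LCS length = dp[4][5] = 3

3


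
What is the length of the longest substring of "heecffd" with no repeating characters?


Input: "heecffd"
Sliding window (track last position of each char):
  Position 0 ('h'): window [0,0] length 1 -- new best
  Position 1 ('e'): window [0,1] length 2 -- new best
  Position 2 ('e'): repeat (last at 1), move window start to 2
  Position 2 ('e'): window [2,2] length 1
  Position 3 ('c'): window [2,3] length 2
  Position 4 ('f'): window [2,4] length 3 -- new best
  Position 5 ('f'): repeat (last at 4), move window start to 5
  Position 5 ('f'): window [5,5] length 1
  Position 6 ('d'): window [5,6] length 2
Longest substring with no repeats: "ecf" with length 3

3


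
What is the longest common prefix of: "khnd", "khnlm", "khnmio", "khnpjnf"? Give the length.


Words: khnd, khnlm, khnmio, khnpjnf
  Position 0: all 'k' => match
  Position 1: all 'h' => match
  Position 2: all 'n' => match
  Position 3: ('d', 'l', 'm', 'p') => mismatch, stop
LCP = "khn" (length 3)

3


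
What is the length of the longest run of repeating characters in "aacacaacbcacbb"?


Input: "aacacaacbcacbb"
Scanning for longest run:
  Position 1 ('a'): continues run of 'a', length=2
  Position 2 ('c'): new char, reset run to 1
  Position 3 ('a'): new char, reset run to 1
  Position 4 ('c'): new char, reset run to 1
  Position 5 ('a'): new char, reset run to 1
  Position 6 ('a'): continues run of 'a', length=2
  Position 7 ('c'): new char, reset run to 1
  Position 8 ('b'): new char, reset run to 1
  Position 9 ('c'): new char, reset run to 1
  Position 10 ('a'): new char, reset run to 1
  Position 11 ('c'): new char, reset run to 1
  Position 12 ('b'): new char, reset run to 1
  Position 13 ('b'): continues run of 'b', length=2
Longest run: 'a' with length 2

2


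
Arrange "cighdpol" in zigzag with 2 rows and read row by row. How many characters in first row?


Zigzag "cighdpol" into 2 rows:
Placing characters:
  'c' => row 0
  'i' => row 1
  'g' => row 0
  'h' => row 1
  'd' => row 0
  'p' => row 1
  'o' => row 0
  'l' => row 1
Rows:
  Row 0: "cgdo"
  Row 1: "ihpl"
First row length: 4

4


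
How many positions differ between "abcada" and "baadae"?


Comparing "abcada" and "baadae" position by position:
  Position 0: 'a' vs 'b' => DIFFER
  Position 1: 'b' vs 'a' => DIFFER
  Position 2: 'c' vs 'a' => DIFFER
  Position 3: 'a' vs 'd' => DIFFER
  Position 4: 'd' vs 'a' => DIFFER
  Position 5: 'a' vs 'e' => DIFFER
Positions that differ: 6

6


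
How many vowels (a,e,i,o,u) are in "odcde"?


Input: odcde
Checking each character:
  'o' at position 0: vowel (running total: 1)
  'd' at position 1: consonant
  'c' at position 2: consonant
  'd' at position 3: consonant
  'e' at position 4: vowel (running total: 2)
Total vowels: 2

2


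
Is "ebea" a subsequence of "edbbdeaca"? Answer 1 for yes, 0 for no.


Check if "ebea" is a subsequence of "edbbdeaca"
Greedy scan:
  Position 0 ('e'): matches sub[0] = 'e'
  Position 1 ('d'): no match needed
  Position 2 ('b'): matches sub[1] = 'b'
  Position 3 ('b'): no match needed
  Position 4 ('d'): no match needed
  Position 5 ('e'): matches sub[2] = 'e'
  Position 6 ('a'): matches sub[3] = 'a'
  Position 7 ('c'): no match needed
  Position 8 ('a'): no match needed
All 4 characters matched => is a subsequence

1


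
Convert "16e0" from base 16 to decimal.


Input: "16e0" in base 16
Positional expansion:
  Digit '1' (value 1) x 16^3 = 4096
  Digit '6' (value 6) x 16^2 = 1536
  Digit 'e' (value 14) x 16^1 = 224
  Digit '0' (value 0) x 16^0 = 0
Sum = 5856

5856


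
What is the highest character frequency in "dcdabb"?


Input: dcdabb
Character counts:
  'a': 1
  'b': 2
  'c': 1
  'd': 2
Maximum frequency: 2

2


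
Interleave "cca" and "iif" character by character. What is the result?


Interleaving "cca" and "iif":
  Position 0: 'c' from first, 'i' from second => "ci"
  Position 1: 'c' from first, 'i' from second => "ci"
  Position 2: 'a' from first, 'f' from second => "af"
Result: ciciaf

ciciaf


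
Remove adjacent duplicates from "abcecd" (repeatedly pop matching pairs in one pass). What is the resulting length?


Input: abcecd
Stack-based adjacent duplicate removal:
  Read 'a': push. Stack: a
  Read 'b': push. Stack: ab
  Read 'c': push. Stack: abc
  Read 'e': push. Stack: abce
  Read 'c': push. Stack: abcec
  Read 'd': push. Stack: abcecd
Final stack: "abcecd" (length 6)

6


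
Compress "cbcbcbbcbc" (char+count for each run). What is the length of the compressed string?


Input: cbcbcbbcbc
Runs:
  'c' x 1 => "c1"
  'b' x 1 => "b1"
  'c' x 1 => "c1"
  'b' x 1 => "b1"
  'c' x 1 => "c1"
  'b' x 2 => "b2"
  'c' x 1 => "c1"
  'b' x 1 => "b1"
  'c' x 1 => "c1"
Compressed: "c1b1c1b1c1b2c1b1c1"
Compressed length: 18

18


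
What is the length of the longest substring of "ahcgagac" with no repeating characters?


Input: "ahcgagac"
Sliding window (track last position of each char):
  Position 0 ('a'): window [0,0] length 1 -- new best
  Position 1 ('h'): window [0,1] length 2 -- new best
  Position 2 ('c'): window [0,2] length 3 -- new best
  Position 3 ('g'): window [0,3] length 4 -- new best
  Position 4 ('a'): repeat (last at 0), move window start to 1
  Position 4 ('a'): window [1,4] length 4
  Position 5 ('g'): repeat (last at 3), move window start to 4
  Position 5 ('g'): window [4,5] length 2
  Position 6 ('a'): repeat (last at 4), move window start to 5
  Position 6 ('a'): window [5,6] length 2
  Position 7 ('c'): window [5,7] length 3
Longest substring with no repeats: "ahcg" with length 4

4


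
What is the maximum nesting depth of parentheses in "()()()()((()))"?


Input: "()()()()((()))"
Tracking depth:
  Position 0 '(': depth becomes 1
  Position 1 ')': depth becomes 0
  Position 2 '(': depth becomes 1
  Position 3 ')': depth becomes 0
  Position 4 '(': depth becomes 1
  Position 5 ')': depth becomes 0
  Position 6 '(': depth becomes 1
  Position 7 ')': depth becomes 0
  Position 8 '(': depth becomes 1
  Position 9 '(': depth becomes 2
  Position 10 '(': depth becomes 3
  Position 11 ')': depth becomes 2
  Position 12 ')': depth becomes 1
  Position 13 ')': depth becomes 0
Maximum depth reached: 3

3


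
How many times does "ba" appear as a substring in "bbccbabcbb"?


Searching for "ba" in "bbccbabcbb"
Scanning each position:
  Position 0: "bb" => no
  Position 1: "bc" => no
  Position 2: "cc" => no
  Position 3: "cb" => no
  Position 4: "ba" => MATCH
  Position 5: "ab" => no
  Position 6: "bc" => no
  Position 7: "cb" => no
  Position 8: "bb" => no
Total occurrences: 1

1


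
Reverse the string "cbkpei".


Input: cbkpei
Reading characters right to left:
  Position 5: 'i'
  Position 4: 'e'
  Position 3: 'p'
  Position 2: 'k'
  Position 1: 'b'
  Position 0: 'c'
Reversed: iepkbc

iepkbc


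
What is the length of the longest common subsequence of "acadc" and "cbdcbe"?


LCS of "acadc" and "cbdcbe"
DP table:
           c    b    d    c    b    e
      0    0    0    0    0    0    0
  a   0    0    0    0    0    0    0
  c   0    1    1    1    1    1    1
  a   0    1    1    1    1    1    1
  d   0    1    1    2    2    2    2
  c   0    1    1    2    3    3    3
LCS length = dp[5][6] = 3

3


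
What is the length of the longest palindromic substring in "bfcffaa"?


Input: "bfcffaa"
Checking substrings for palindromes:
  [1:4] "fcf" (len 3) => palindrome
  [3:5] "ff" (len 2) => palindrome
  [5:7] "aa" (len 2) => palindrome
Longest palindromic substring: "fcf" with length 3

3


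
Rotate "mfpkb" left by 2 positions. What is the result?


Input: "mfpkb", rotate left by 2
First 2 characters: "mf"
Remaining characters: "pkb"
Concatenate remaining + first: "pkb" + "mf" = "pkbmf"

pkbmf


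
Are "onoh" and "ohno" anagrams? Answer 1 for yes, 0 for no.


Strings: "onoh", "ohno"
Sorted first:  hnoo
Sorted second: hnoo
Sorted forms match => anagrams

1


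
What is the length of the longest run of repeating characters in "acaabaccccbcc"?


Input: "acaabaccccbcc"
Scanning for longest run:
  Position 1 ('c'): new char, reset run to 1
  Position 2 ('a'): new char, reset run to 1
  Position 3 ('a'): continues run of 'a', length=2
  Position 4 ('b'): new char, reset run to 1
  Position 5 ('a'): new char, reset run to 1
  Position 6 ('c'): new char, reset run to 1
  Position 7 ('c'): continues run of 'c', length=2
  Position 8 ('c'): continues run of 'c', length=3
  Position 9 ('c'): continues run of 'c', length=4
  Position 10 ('b'): new char, reset run to 1
  Position 11 ('c'): new char, reset run to 1
  Position 12 ('c'): continues run of 'c', length=2
Longest run: 'c' with length 4

4


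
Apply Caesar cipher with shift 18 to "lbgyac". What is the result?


Caesar cipher: shift "lbgyac" by 18
  'l' (pos 11) + 18 = pos 3 = 'd'
  'b' (pos 1) + 18 = pos 19 = 't'
  'g' (pos 6) + 18 = pos 24 = 'y'
  'y' (pos 24) + 18 = pos 16 = 'q'
  'a' (pos 0) + 18 = pos 18 = 's'
  'c' (pos 2) + 18 = pos 20 = 'u'
Result: dtyqsu

dtyqsu


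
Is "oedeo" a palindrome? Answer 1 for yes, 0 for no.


Input: oedeo
Reversed: oedeo
  Compare pos 0 ('o') with pos 4 ('o'): match
  Compare pos 1 ('e') with pos 3 ('e'): match
Result: palindrome

1


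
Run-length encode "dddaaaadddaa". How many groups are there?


Input: dddaaaadddaa
Scanning for consecutive runs:
  Group 1: 'd' x 3 (positions 0-2)
  Group 2: 'a' x 4 (positions 3-6)
  Group 3: 'd' x 3 (positions 7-9)
  Group 4: 'a' x 2 (positions 10-11)
Total groups: 4

4


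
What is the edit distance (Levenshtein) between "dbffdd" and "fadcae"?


Computing edit distance: "dbffdd" -> "fadcae"
DP table:
           f    a    d    c    a    e
      0    1    2    3    4    5    6
  d   1    1    2    2    3    4    5
  b   2    2    2    3    3    4    5
  f   3    2    3    3    4    4    5
  f   4    3    3    4    4    5    5
  d   5    4    4    3    4    5    6
  d   6    5    5    4    4    5    6
Edit distance = dp[6][6] = 6

6


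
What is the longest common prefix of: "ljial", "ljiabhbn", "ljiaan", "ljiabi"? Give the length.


Words: ljial, ljiabhbn, ljiaan, ljiabi
  Position 0: all 'l' => match
  Position 1: all 'j' => match
  Position 2: all 'i' => match
  Position 3: all 'a' => match
  Position 4: ('l', 'b', 'a', 'b') => mismatch, stop
LCP = "ljia" (length 4)

4


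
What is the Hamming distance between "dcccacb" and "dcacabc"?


Comparing "dcccacb" and "dcacabc" position by position:
  Position 0: 'd' vs 'd' => same
  Position 1: 'c' vs 'c' => same
  Position 2: 'c' vs 'a' => differ
  Position 3: 'c' vs 'c' => same
  Position 4: 'a' vs 'a' => same
  Position 5: 'c' vs 'b' => differ
  Position 6: 'b' vs 'c' => differ
Total differences (Hamming distance): 3

3


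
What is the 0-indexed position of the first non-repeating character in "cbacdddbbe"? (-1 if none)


Input: cbacdddbbe
Character frequencies:
  'a': 1
  'b': 3
  'c': 2
  'd': 3
  'e': 1
Scanning left to right for freq == 1:
  Position 0 ('c'): freq=2, skip
  Position 1 ('b'): freq=3, skip
  Position 2 ('a'): unique! => answer = 2

2


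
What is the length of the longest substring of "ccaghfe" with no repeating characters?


Input: "ccaghfe"
Sliding window (track last position of each char):
  Position 0 ('c'): window [0,0] length 1 -- new best
  Position 1 ('c'): repeat (last at 0), move window start to 1
  Position 1 ('c'): window [1,1] length 1
  Position 2 ('a'): window [1,2] length 2 -- new best
  Position 3 ('g'): window [1,3] length 3 -- new best
  Position 4 ('h'): window [1,4] length 4 -- new best
  Position 5 ('f'): window [1,5] length 5 -- new best
  Position 6 ('e'): window [1,6] length 6 -- new best
Longest substring with no repeats: "caghfe" with length 6

6


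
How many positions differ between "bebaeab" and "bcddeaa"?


Comparing "bebaeab" and "bcddeaa" position by position:
  Position 0: 'b' vs 'b' => same
  Position 1: 'e' vs 'c' => DIFFER
  Position 2: 'b' vs 'd' => DIFFER
  Position 3: 'a' vs 'd' => DIFFER
  Position 4: 'e' vs 'e' => same
  Position 5: 'a' vs 'a' => same
  Position 6: 'b' vs 'a' => DIFFER
Positions that differ: 4

4


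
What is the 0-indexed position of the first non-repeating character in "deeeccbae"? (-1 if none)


Input: deeeccbae
Character frequencies:
  'a': 1
  'b': 1
  'c': 2
  'd': 1
  'e': 4
Scanning left to right for freq == 1:
  Position 0 ('d'): unique! => answer = 0

0


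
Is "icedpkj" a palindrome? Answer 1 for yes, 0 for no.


Input: icedpkj
Reversed: jkpdeci
  Compare pos 0 ('i') with pos 6 ('j'): MISMATCH
  Compare pos 1 ('c') with pos 5 ('k'): MISMATCH
  Compare pos 2 ('e') with pos 4 ('p'): MISMATCH
Result: not a palindrome

0


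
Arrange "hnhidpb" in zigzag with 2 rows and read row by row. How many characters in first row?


Zigzag "hnhidpb" into 2 rows:
Placing characters:
  'h' => row 0
  'n' => row 1
  'h' => row 0
  'i' => row 1
  'd' => row 0
  'p' => row 1
  'b' => row 0
Rows:
  Row 0: "hhdb"
  Row 1: "nip"
First row length: 4

4


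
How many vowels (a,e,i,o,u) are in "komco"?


Input: komco
Checking each character:
  'k' at position 0: consonant
  'o' at position 1: vowel (running total: 1)
  'm' at position 2: consonant
  'c' at position 3: consonant
  'o' at position 4: vowel (running total: 2)
Total vowels: 2

2


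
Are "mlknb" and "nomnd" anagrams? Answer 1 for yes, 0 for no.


Strings: "mlknb", "nomnd"
Sorted first:  bklmn
Sorted second: dmnno
Differ at position 0: 'b' vs 'd' => not anagrams

0


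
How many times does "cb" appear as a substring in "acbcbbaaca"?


Searching for "cb" in "acbcbbaaca"
Scanning each position:
  Position 0: "ac" => no
  Position 1: "cb" => MATCH
  Position 2: "bc" => no
  Position 3: "cb" => MATCH
  Position 4: "bb" => no
  Position 5: "ba" => no
  Position 6: "aa" => no
  Position 7: "ac" => no
  Position 8: "ca" => no
Total occurrences: 2

2


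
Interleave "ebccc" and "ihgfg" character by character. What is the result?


Interleaving "ebccc" and "ihgfg":
  Position 0: 'e' from first, 'i' from second => "ei"
  Position 1: 'b' from first, 'h' from second => "bh"
  Position 2: 'c' from first, 'g' from second => "cg"
  Position 3: 'c' from first, 'f' from second => "cf"
  Position 4: 'c' from first, 'g' from second => "cg"
Result: eibhcgcfcg

eibhcgcfcg


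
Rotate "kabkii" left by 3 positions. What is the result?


Input: "kabkii", rotate left by 3
First 3 characters: "kab"
Remaining characters: "kii"
Concatenate remaining + first: "kii" + "kab" = "kiikab"

kiikab


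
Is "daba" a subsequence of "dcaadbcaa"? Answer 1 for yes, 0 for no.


Check if "daba" is a subsequence of "dcaadbcaa"
Greedy scan:
  Position 0 ('d'): matches sub[0] = 'd'
  Position 1 ('c'): no match needed
  Position 2 ('a'): matches sub[1] = 'a'
  Position 3 ('a'): no match needed
  Position 4 ('d'): no match needed
  Position 5 ('b'): matches sub[2] = 'b'
  Position 6 ('c'): no match needed
  Position 7 ('a'): matches sub[3] = 'a'
  Position 8 ('a'): no match needed
All 4 characters matched => is a subsequence

1


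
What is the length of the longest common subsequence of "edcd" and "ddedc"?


LCS of "edcd" and "ddedc"
DP table:
           d    d    e    d    c
      0    0    0    0    0    0
  e   0    0    0    1    1    1
  d   0    1    1    1    2    2
  c   0    1    1    1    2    3
  d   0    1    2    2    2    3
LCS length = dp[4][5] = 3

3


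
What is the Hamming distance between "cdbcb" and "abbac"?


Comparing "cdbcb" and "abbac" position by position:
  Position 0: 'c' vs 'a' => differ
  Position 1: 'd' vs 'b' => differ
  Position 2: 'b' vs 'b' => same
  Position 3: 'c' vs 'a' => differ
  Position 4: 'b' vs 'c' => differ
Total differences (Hamming distance): 4

4


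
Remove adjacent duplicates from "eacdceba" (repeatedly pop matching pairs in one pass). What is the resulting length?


Input: eacdceba
Stack-based adjacent duplicate removal:
  Read 'e': push. Stack: e
  Read 'a': push. Stack: ea
  Read 'c': push. Stack: eac
  Read 'd': push. Stack: eacd
  Read 'c': push. Stack: eacdc
  Read 'e': push. Stack: eacdce
  Read 'b': push. Stack: eacdceb
  Read 'a': push. Stack: eacdceba
Final stack: "eacdceba" (length 8)

8


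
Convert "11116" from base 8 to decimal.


Input: "11116" in base 8
Positional expansion:
  Digit '1' (value 1) x 8^4 = 4096
  Digit '1' (value 1) x 8^3 = 512
  Digit '1' (value 1) x 8^2 = 64
  Digit '1' (value 1) x 8^1 = 8
  Digit '6' (value 6) x 8^0 = 6
Sum = 4686

4686


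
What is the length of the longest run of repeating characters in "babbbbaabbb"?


Input: "babbbbaabbb"
Scanning for longest run:
  Position 1 ('a'): new char, reset run to 1
  Position 2 ('b'): new char, reset run to 1
  Position 3 ('b'): continues run of 'b', length=2
  Position 4 ('b'): continues run of 'b', length=3
  Position 5 ('b'): continues run of 'b', length=4
  Position 6 ('a'): new char, reset run to 1
  Position 7 ('a'): continues run of 'a', length=2
  Position 8 ('b'): new char, reset run to 1
  Position 9 ('b'): continues run of 'b', length=2
  Position 10 ('b'): continues run of 'b', length=3
Longest run: 'b' with length 4

4


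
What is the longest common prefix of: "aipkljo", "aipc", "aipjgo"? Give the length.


Words: aipkljo, aipc, aipjgo
  Position 0: all 'a' => match
  Position 1: all 'i' => match
  Position 2: all 'p' => match
  Position 3: ('k', 'c', 'j') => mismatch, stop
LCP = "aip" (length 3)

3


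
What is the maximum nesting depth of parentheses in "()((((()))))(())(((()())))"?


Input: "()((((()))))(())(((()())))"
Tracking depth:
  Position 0 '(': depth becomes 1
  Position 1 ')': depth becomes 0
  Position 2 '(': depth becomes 1
  Position 3 '(': depth becomes 2
  Position 4 '(': depth becomes 3
  Position 5 '(': depth becomes 4
  Position 6 '(': depth becomes 5
  Position 7 ')': depth becomes 4
  Position 8 ')': depth becomes 3
  Position 9 ')': depth becomes 2
  Position 10 ')': depth becomes 1
  Position 11 ')': depth becomes 0
  Position 12 '(': depth becomes 1
  Position 13 '(': depth becomes 2
  Position 14 ')': depth becomes 1
  Position 15 ')': depth becomes 0
  Position 16 '(': depth becomes 1
  Position 17 '(': depth becomes 2
  Position 18 '(': depth becomes 3
  Position 19 '(': depth becomes 4
  Position 20 ')': depth becomes 3
  Position 21 '(': depth becomes 4
  Position 22 ')': depth becomes 3
  Position 23 ')': depth becomes 2
  Position 24 ')': depth becomes 1
  Position 25 ')': depth becomes 0
Maximum depth reached: 5

5


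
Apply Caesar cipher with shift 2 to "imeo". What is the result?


Caesar cipher: shift "imeo" by 2
  'i' (pos 8) + 2 = pos 10 = 'k'
  'm' (pos 12) + 2 = pos 14 = 'o'
  'e' (pos 4) + 2 = pos 6 = 'g'
  'o' (pos 14) + 2 = pos 16 = 'q'
Result: kogq

kogq


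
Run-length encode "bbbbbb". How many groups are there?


Input: bbbbbb
Scanning for consecutive runs:
  Group 1: 'b' x 6 (positions 0-5)
Total groups: 1

1


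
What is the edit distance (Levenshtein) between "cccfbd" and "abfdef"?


Computing edit distance: "cccfbd" -> "abfdef"
DP table:
           a    b    f    d    e    f
      0    1    2    3    4    5    6
  c   1    1    2    3    4    5    6
  c   2    2    2    3    4    5    6
  c   3    3    3    3    4    5    6
  f   4    4    4    3    4    5    5
  b   5    5    4    4    4    5    6
  d   6    6    5    5    4    5    6
Edit distance = dp[6][6] = 6

6


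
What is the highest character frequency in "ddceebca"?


Input: ddceebca
Character counts:
  'a': 1
  'b': 1
  'c': 2
  'd': 2
  'e': 2
Maximum frequency: 2

2


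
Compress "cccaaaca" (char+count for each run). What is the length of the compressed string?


Input: cccaaaca
Runs:
  'c' x 3 => "c3"
  'a' x 3 => "a3"
  'c' x 1 => "c1"
  'a' x 1 => "a1"
Compressed: "c3a3c1a1"
Compressed length: 8

8


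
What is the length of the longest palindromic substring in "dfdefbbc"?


Input: "dfdefbbc"
Checking substrings for palindromes:
  [0:3] "dfd" (len 3) => palindrome
  [5:7] "bb" (len 2) => palindrome
Longest palindromic substring: "dfd" with length 3

3


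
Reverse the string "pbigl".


Input: pbigl
Reading characters right to left:
  Position 4: 'l'
  Position 3: 'g'
  Position 2: 'i'
  Position 1: 'b'
  Position 0: 'p'
Reversed: lgibp

lgibp


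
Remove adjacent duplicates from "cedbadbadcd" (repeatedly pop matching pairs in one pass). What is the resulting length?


Input: cedbadbadcd
Stack-based adjacent duplicate removal:
  Read 'c': push. Stack: c
  Read 'e': push. Stack: ce
  Read 'd': push. Stack: ced
  Read 'b': push. Stack: cedb
  Read 'a': push. Stack: cedba
  Read 'd': push. Stack: cedbad
  Read 'b': push. Stack: cedbadb
  Read 'a': push. Stack: cedbadba
  Read 'd': push. Stack: cedbadbad
  Read 'c': push. Stack: cedbadbadc
  Read 'd': push. Stack: cedbadbadcd
Final stack: "cedbadbadcd" (length 11)

11


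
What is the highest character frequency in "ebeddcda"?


Input: ebeddcda
Character counts:
  'a': 1
  'b': 1
  'c': 1
  'd': 3
  'e': 2
Maximum frequency: 3

3


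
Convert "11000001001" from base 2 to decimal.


Input: "11000001001" in base 2
Positional expansion:
  Digit '1' (value 1) x 2^10 = 1024
  Digit '1' (value 1) x 2^9 = 512
  Digit '0' (value 0) x 2^8 = 0
  Digit '0' (value 0) x 2^7 = 0
  Digit '0' (value 0) x 2^6 = 0
  Digit '0' (value 0) x 2^5 = 0
  Digit '0' (value 0) x 2^4 = 0
  Digit '1' (value 1) x 2^3 = 8
  Digit '0' (value 0) x 2^2 = 0
  Digit '0' (value 0) x 2^1 = 0
  Digit '1' (value 1) x 2^0 = 1
Sum = 1545

1545


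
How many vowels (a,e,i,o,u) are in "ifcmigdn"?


Input: ifcmigdn
Checking each character:
  'i' at position 0: vowel (running total: 1)
  'f' at position 1: consonant
  'c' at position 2: consonant
  'm' at position 3: consonant
  'i' at position 4: vowel (running total: 2)
  'g' at position 5: consonant
  'd' at position 6: consonant
  'n' at position 7: consonant
Total vowels: 2

2


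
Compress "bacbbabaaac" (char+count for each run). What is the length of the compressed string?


Input: bacbbabaaac
Runs:
  'b' x 1 => "b1"
  'a' x 1 => "a1"
  'c' x 1 => "c1"
  'b' x 2 => "b2"
  'a' x 1 => "a1"
  'b' x 1 => "b1"
  'a' x 3 => "a3"
  'c' x 1 => "c1"
Compressed: "b1a1c1b2a1b1a3c1"
Compressed length: 16

16


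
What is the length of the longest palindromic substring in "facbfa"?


Input: "facbfa"
Checking substrings for palindromes:
  No multi-char palindromic substrings found
Longest palindromic substring: "f" with length 1

1


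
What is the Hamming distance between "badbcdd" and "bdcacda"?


Comparing "badbcdd" and "bdcacda" position by position:
  Position 0: 'b' vs 'b' => same
  Position 1: 'a' vs 'd' => differ
  Position 2: 'd' vs 'c' => differ
  Position 3: 'b' vs 'a' => differ
  Position 4: 'c' vs 'c' => same
  Position 5: 'd' vs 'd' => same
  Position 6: 'd' vs 'a' => differ
Total differences (Hamming distance): 4

4


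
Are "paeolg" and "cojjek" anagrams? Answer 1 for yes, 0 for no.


Strings: "paeolg", "cojjek"
Sorted first:  aeglop
Sorted second: cejjko
Differ at position 0: 'a' vs 'c' => not anagrams

0


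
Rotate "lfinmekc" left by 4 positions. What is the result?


Input: "lfinmekc", rotate left by 4
First 4 characters: "lfin"
Remaining characters: "mekc"
Concatenate remaining + first: "mekc" + "lfin" = "mekclfin"

mekclfin


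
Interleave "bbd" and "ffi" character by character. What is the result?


Interleaving "bbd" and "ffi":
  Position 0: 'b' from first, 'f' from second => "bf"
  Position 1: 'b' from first, 'f' from second => "bf"
  Position 2: 'd' from first, 'i' from second => "di"
Result: bfbfdi

bfbfdi


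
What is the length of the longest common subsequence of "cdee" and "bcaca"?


LCS of "cdee" and "bcaca"
DP table:
           b    c    a    c    a
      0    0    0    0    0    0
  c   0    0    1    1    1    1
  d   0    0    1    1    1    1
  e   0    0    1    1    1    1
  e   0    0    1    1    1    1
LCS length = dp[4][5] = 1

1


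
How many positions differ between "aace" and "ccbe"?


Comparing "aace" and "ccbe" position by position:
  Position 0: 'a' vs 'c' => DIFFER
  Position 1: 'a' vs 'c' => DIFFER
  Position 2: 'c' vs 'b' => DIFFER
  Position 3: 'e' vs 'e' => same
Positions that differ: 3

3


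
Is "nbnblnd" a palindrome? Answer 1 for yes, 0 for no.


Input: nbnblnd
Reversed: dnlbnbn
  Compare pos 0 ('n') with pos 6 ('d'): MISMATCH
  Compare pos 1 ('b') with pos 5 ('n'): MISMATCH
  Compare pos 2 ('n') with pos 4 ('l'): MISMATCH
Result: not a palindrome

0


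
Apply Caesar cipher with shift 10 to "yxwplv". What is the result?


Caesar cipher: shift "yxwplv" by 10
  'y' (pos 24) + 10 = pos 8 = 'i'
  'x' (pos 23) + 10 = pos 7 = 'h'
  'w' (pos 22) + 10 = pos 6 = 'g'
  'p' (pos 15) + 10 = pos 25 = 'z'
  'l' (pos 11) + 10 = pos 21 = 'v'
  'v' (pos 21) + 10 = pos 5 = 'f'
Result: ihgzvf

ihgzvf


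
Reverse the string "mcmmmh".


Input: mcmmmh
Reading characters right to left:
  Position 5: 'h'
  Position 4: 'm'
  Position 3: 'm'
  Position 2: 'm'
  Position 1: 'c'
  Position 0: 'm'
Reversed: hmmmcm

hmmmcm


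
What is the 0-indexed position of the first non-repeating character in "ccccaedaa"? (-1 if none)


Input: ccccaedaa
Character frequencies:
  'a': 3
  'c': 4
  'd': 1
  'e': 1
Scanning left to right for freq == 1:
  Position 0 ('c'): freq=4, skip
  Position 1 ('c'): freq=4, skip
  Position 2 ('c'): freq=4, skip
  Position 3 ('c'): freq=4, skip
  Position 4 ('a'): freq=3, skip
  Position 5 ('e'): unique! => answer = 5

5


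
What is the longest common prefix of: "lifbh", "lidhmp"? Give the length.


Words: lifbh, lidhmp
  Position 0: all 'l' => match
  Position 1: all 'i' => match
  Position 2: ('f', 'd') => mismatch, stop
LCP = "li" (length 2)

2


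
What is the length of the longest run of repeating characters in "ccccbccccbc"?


Input: "ccccbccccbc"
Scanning for longest run:
  Position 1 ('c'): continues run of 'c', length=2
  Position 2 ('c'): continues run of 'c', length=3
  Position 3 ('c'): continues run of 'c', length=4
  Position 4 ('b'): new char, reset run to 1
  Position 5 ('c'): new char, reset run to 1
  Position 6 ('c'): continues run of 'c', length=2
  Position 7 ('c'): continues run of 'c', length=3
  Position 8 ('c'): continues run of 'c', length=4
  Position 9 ('b'): new char, reset run to 1
  Position 10 ('c'): new char, reset run to 1
Longest run: 'c' with length 4

4


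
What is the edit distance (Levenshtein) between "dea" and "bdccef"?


Computing edit distance: "dea" -> "bdccef"
DP table:
           b    d    c    c    e    f
      0    1    2    3    4    5    6
  d   1    1    1    2    3    4    5
  e   2    2    2    2    3    3    4
  a   3    3    3    3    3    4    4
Edit distance = dp[3][6] = 4

4


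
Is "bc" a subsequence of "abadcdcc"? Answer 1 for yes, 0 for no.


Check if "bc" is a subsequence of "abadcdcc"
Greedy scan:
  Position 0 ('a'): no match needed
  Position 1 ('b'): matches sub[0] = 'b'
  Position 2 ('a'): no match needed
  Position 3 ('d'): no match needed
  Position 4 ('c'): matches sub[1] = 'c'
  Position 5 ('d'): no match needed
  Position 6 ('c'): no match needed
  Position 7 ('c'): no match needed
All 2 characters matched => is a subsequence

1


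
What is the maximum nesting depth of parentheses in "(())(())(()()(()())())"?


Input: "(())(())(()()(()())())"
Tracking depth:
  Position 0 '(': depth becomes 1
  Position 1 '(': depth becomes 2
  Position 2 ')': depth becomes 1
  Position 3 ')': depth becomes 0
  Position 4 '(': depth becomes 1
  Position 5 '(': depth becomes 2
  Position 6 ')': depth becomes 1
  Position 7 ')': depth becomes 0
  Position 8 '(': depth becomes 1
  Position 9 '(': depth becomes 2
  Position 10 ')': depth becomes 1
  Position 11 '(': depth becomes 2
  Position 12 ')': depth becomes 1
  Position 13 '(': depth becomes 2
  Position 14 '(': depth becomes 3
  Position 15 ')': depth becomes 2
  Position 16 '(': depth becomes 3
  Position 17 ')': depth becomes 2
  Position 18 ')': depth becomes 1
  Position 19 '(': depth becomes 2
  Position 20 ')': depth becomes 1
  Position 21 ')': depth becomes 0
Maximum depth reached: 3

3


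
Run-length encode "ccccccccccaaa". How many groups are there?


Input: ccccccccccaaa
Scanning for consecutive runs:
  Group 1: 'c' x 10 (positions 0-9)
  Group 2: 'a' x 3 (positions 10-12)
Total groups: 2

2


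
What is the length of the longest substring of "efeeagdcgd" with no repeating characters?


Input: "efeeagdcgd"
Sliding window (track last position of each char):
  Position 0 ('e'): window [0,0] length 1 -- new best
  Position 1 ('f'): window [0,1] length 2 -- new best
  Position 2 ('e'): repeat (last at 0), move window start to 1
  Position 2 ('e'): window [1,2] length 2
  Position 3 ('e'): repeat (last at 2), move window start to 3
  Position 3 ('e'): window [3,3] length 1
  Position 4 ('a'): window [3,4] length 2
  Position 5 ('g'): window [3,5] length 3 -- new best
  Position 6 ('d'): window [3,6] length 4 -- new best
  Position 7 ('c'): window [3,7] length 5 -- new best
  Position 8 ('g'): repeat (last at 5), move window start to 6
  Position 8 ('g'): window [6,8] length 3
  Position 9 ('d'): repeat (last at 6), move window start to 7
  Position 9 ('d'): window [7,9] length 3
Longest substring with no repeats: "eagdc" with length 5

5
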